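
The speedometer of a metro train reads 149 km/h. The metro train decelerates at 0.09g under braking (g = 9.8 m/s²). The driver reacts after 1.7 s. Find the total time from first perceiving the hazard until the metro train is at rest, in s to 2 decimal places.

149 km/h ÷ 3.6 = 41.3889 m/s.
a = 0.09 × 9.8 = 0.882 m/s².
Braking time = v/a = 41.3889 / 0.882 = 46.926 s.
Total = 1.7 + 46.926 = 48.626 s.

Total time ≈ 48.63 s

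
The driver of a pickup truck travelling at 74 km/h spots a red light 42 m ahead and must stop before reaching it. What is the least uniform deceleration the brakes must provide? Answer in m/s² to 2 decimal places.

74 km/h ÷ 3.6 = 20.5556 m/s.
v² = 2a·d ⇒ a = v²/(2d) = 20.5556² / (2 × 42.000) = 422.533 / 84.000 = 5.0302 m/s².

Required deceleration ≈ 5.03 m/s²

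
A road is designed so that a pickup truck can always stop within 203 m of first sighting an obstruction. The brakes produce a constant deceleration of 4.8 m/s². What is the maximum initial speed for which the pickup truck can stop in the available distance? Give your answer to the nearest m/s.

Maximum speed ≈ 44 m/s

v²/(2a) = d ⇒ v = √(2 × 4.800 × 203) = √1948.80 = 44.1452 m/s.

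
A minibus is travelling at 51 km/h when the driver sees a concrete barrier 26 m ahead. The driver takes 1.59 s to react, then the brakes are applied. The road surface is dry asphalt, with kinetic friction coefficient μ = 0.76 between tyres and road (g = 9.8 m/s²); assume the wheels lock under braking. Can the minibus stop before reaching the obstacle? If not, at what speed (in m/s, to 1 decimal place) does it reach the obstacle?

No — it strikes the obstacle at 12.2 m/s

51 km/h ÷ 3.6 = 14.1667 m/s.
a = μg = 0.76 × 9.8 = 7.448 m/s².
Reaction distance = 14.1667 × 1.59 = 22.525 m.
Braking distance needed to stop: v²/(2a) = 200.695 / 14.896 = 13.473 m, so total needed = 22.525 + 13.473 = 35.998 m > 26 m — it cannot stop.
Distance remaining when braking begins: 26 − 22.525 = 3.475 m.
v² = v₀² − 2a·d = 200.695 − 2 × 7.448 × 3.475 = 148.931 m²/s².
v = √148.931 = 12.204 m/s.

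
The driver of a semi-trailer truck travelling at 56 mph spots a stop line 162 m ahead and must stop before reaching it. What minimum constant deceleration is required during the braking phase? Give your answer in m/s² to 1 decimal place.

56 mph × 0.44704 = 25.0342 m/s.
v² = 2a·d ⇒ a = v²/(2d) = 25.0342² / (2 × 162.000) = 626.711 / 324.000 = 1.9343 m/s².

Required deceleration ≈ 1.9 m/s²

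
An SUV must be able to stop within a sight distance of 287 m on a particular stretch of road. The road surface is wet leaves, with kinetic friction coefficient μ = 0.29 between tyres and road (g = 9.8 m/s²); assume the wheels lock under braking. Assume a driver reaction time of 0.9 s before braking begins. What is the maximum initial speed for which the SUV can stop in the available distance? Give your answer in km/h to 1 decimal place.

a = μg = 0.29 × 9.8 = 2.842 m/s².
Stopping distance: v·t_r + v²/(2a) = 287 with t_r = 0.9 s and a = 2.842 m/s².
So v² + 5.116 v − 1631.31 = 0.
Positive root: v = −a·t_r + √((a·t_r)² + 2a·d) = −2.558 + √(6.543 + 1631.31) = 37.9124 m/s.
37.9124 m/s × 3.6 = 136.485 km/h.

Maximum speed ≈ 136.5 km/h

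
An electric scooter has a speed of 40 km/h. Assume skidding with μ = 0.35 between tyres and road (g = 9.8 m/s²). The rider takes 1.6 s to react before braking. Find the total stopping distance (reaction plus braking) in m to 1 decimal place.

Total stopping distance ≈ 35.8 m

40 km/h ÷ 3.6 = 11.1111 m/s.
a = μg = 0.35 × 9.8 = 3.430 m/s².
Reaction distance = v·t_r = 11.1111 × 1.6 = 17.778 m.
Braking distance = v²/(2a) = 11.1111² / (2 × 3.430) = 123.457 / 6.860 = 17.997 m.
Total = 17.778 + 17.997 = 35.775 m.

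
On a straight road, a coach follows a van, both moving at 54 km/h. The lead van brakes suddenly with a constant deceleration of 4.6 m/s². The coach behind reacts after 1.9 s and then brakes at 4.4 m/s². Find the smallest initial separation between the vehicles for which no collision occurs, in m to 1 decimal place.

Minimum gap ≈ 29.6 m

54 km/h ÷ 3.6 = 15.0000 m/s.
Leader travels v²/(2a_L) = 225.000 / 9.200 = 24.457 m before stopping.
Follower covers v·t_r = 15.0000 × 1.9 = 28.500 m while reacting, then v²/(2a_F) = 225.000 / 8.800 = 25.568 m while braking, for a total of 28.500 + 25.568 = 54.068 m.
Since a_F ≤ a_L and the follower starts braking later, the follower is never slower than the leader, so the closest approach is when both have stopped.
Minimum gap = 54.068 − 24.457 = 29.611 m.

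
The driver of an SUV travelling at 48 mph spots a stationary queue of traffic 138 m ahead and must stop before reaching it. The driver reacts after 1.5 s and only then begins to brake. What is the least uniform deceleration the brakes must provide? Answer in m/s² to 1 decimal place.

48 mph × 0.44704 = 21.4579 m/s.
Distance covered during reaction = 21.4579 × 1.5 = 32.187 m.
Distance available for braking: 138 − 32.187 = 105.813 m.
v² = 2a·d ⇒ a = v²/(2d) = 21.4579² / (2 × 105.813) = 460.441 / 211.626 = 2.1757 m/s².

Required deceleration ≈ 2.2 m/s²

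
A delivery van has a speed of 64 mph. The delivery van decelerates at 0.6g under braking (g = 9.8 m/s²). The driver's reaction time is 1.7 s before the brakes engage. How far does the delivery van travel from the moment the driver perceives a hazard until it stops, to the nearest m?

64 mph × 0.44704 = 28.6106 m/s.
a = 0.6 × 9.8 = 5.880 m/s².
Reaction distance = v·t_r = 28.6106 × 1.7 = 48.638 m.
Braking distance = v²/(2a) = 28.6106² / (2 × 5.880) = 818.566 / 11.760 = 69.606 m.
Total = 48.638 + 69.606 = 118.244 m.

Total stopping distance ≈ 118 m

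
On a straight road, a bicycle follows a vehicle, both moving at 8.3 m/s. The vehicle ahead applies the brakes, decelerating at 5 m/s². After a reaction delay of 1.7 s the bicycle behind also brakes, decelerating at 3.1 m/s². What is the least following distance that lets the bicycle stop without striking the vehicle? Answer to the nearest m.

Leader travels v²/(2a_L) = 68.890 / 10.000 = 6.889 m before stopping.
Follower covers v·t_r = 8.3000 × 1.7 = 14.110 m while reacting, then v²/(2a_F) = 68.890 / 6.200 = 11.111 m while braking, for a total of 14.110 + 11.111 = 25.221 m.
Since a_F ≤ a_L and the follower starts braking later, the follower is never slower than the leader, so the closest approach is when both have stopped.
Minimum gap = 25.221 − 6.889 = 18.332 m.

Minimum gap ≈ 18 m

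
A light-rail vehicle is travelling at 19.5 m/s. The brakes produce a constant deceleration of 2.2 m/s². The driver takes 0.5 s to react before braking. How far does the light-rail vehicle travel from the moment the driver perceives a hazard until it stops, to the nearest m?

Reaction distance = v·t_r = 19.5000 × 0.5 = 9.750 m.
Braking distance = v²/(2a) = 19.5000² / (2 × 2.200) = 380.250 / 4.400 = 86.420 m.
Total = 9.750 + 86.420 = 96.170 m.

Total stopping distance ≈ 96 m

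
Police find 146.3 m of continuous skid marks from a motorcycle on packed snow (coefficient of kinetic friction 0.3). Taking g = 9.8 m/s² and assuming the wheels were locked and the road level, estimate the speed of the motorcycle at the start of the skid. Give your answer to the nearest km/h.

Initial speed ≈ 106 km/h

Deceleration a = μg = 0.3 × 9.8 = 2.940 m/s².
v = √(2a·d) = √(2 × 2.940 × 146.3) = √860.244 = 29.3299 m/s.
= 29.3299 × 3.6 = 105.588 km/h.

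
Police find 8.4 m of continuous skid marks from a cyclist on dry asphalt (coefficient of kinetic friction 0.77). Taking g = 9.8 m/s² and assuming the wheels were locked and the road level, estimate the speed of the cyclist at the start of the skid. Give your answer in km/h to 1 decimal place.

Initial speed ≈ 40.5 km/h

Deceleration a = μg = 0.77 × 9.8 = 7.546 m/s².
v = √(2a·d) = √(2 × 7.546 × 8.4) = √126.773 = 11.2594 m/s.
= 11.2594 × 3.6 = 40.534 km/h.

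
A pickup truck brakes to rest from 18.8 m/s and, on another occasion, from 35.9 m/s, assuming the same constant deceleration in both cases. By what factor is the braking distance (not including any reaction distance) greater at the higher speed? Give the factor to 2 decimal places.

Factor ≈ 3.65

Braking distance d = v²/(2a), so with a fixed, d ∝ v².
Factor = (35.9/18.8)² = 1.9096² = 3.6466.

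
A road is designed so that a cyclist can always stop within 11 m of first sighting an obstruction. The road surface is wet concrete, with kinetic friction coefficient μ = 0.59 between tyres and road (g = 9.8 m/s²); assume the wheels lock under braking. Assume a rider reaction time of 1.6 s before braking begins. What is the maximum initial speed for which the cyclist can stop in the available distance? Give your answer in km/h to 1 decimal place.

Maximum speed ≈ 19.2 km/h

a = μg = 0.59 × 9.8 = 5.782 m/s².
Stopping distance: v·t_r + v²/(2a) = 11 with t_r = 1.6 s and a = 5.782 m/s².
So v² + 18.502 v − 127.20 = 0.
Positive root: v = −a·t_r + √((a·t_r)² + 2a·d) = −9.251 + √(85.581 + 127.20) = 5.3360 m/s.
5.3360 m/s × 3.6 = 19.210 km/h.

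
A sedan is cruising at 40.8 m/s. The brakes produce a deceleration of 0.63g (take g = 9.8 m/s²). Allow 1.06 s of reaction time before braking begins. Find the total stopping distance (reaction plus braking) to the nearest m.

Total stopping distance ≈ 178 m

a = 0.63 × 9.8 = 6.174 m/s².
Reaction distance = v·t_r = 40.8000 × 1.06 = 43.248 m.
Braking distance = v²/(2a) = 40.8000² / (2 × 6.174) = 1664.640 / 12.348 = 134.810 m.
Total = 43.248 + 134.810 = 178.058 m.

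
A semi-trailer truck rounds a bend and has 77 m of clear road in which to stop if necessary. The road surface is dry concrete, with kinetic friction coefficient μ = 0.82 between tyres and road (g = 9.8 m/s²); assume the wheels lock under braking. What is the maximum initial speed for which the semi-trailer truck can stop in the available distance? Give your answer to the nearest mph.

a = μg = 0.82 × 9.8 = 8.036 m/s².
v²/(2a) = d ⇒ v = √(2 × 8.036 × 77) = √1237.54 = 35.1787 m/s.
35.1787 m/s ÷ 0.44704 = 78.693 mph.

Maximum speed ≈ 79 mph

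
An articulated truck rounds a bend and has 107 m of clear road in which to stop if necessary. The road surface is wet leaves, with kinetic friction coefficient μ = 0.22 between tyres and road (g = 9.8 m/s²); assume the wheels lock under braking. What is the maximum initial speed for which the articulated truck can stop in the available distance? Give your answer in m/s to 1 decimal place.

Maximum speed ≈ 21.5 m/s

a = μg = 0.22 × 9.8 = 2.156 m/s².
v²/(2a) = d ⇒ v = √(2 × 2.156 × 107) = √461.38 = 21.4798 m/s.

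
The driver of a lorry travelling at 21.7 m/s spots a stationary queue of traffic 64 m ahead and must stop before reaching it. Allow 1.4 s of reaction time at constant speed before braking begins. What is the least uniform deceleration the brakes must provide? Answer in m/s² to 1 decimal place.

Distance covered during reaction = 21.7000 × 1.4 = 30.380 m.
Distance available for braking: 64 − 30.380 = 33.620 m.
v² = 2a·d ⇒ a = v²/(2d) = 21.7000² / (2 × 33.620) = 470.890 / 67.240 = 7.0031 m/s².

Required deceleration ≈ 7.0 m/s²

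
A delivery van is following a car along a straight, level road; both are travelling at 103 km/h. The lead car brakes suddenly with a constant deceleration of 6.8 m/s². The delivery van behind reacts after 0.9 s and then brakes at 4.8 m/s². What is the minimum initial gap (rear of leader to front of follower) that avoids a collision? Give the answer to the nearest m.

103 km/h ÷ 3.6 = 28.6111 m/s.
Leader travels v²/(2a_L) = 818.595 / 13.600 = 60.191 m before stopping.
Follower covers v·t_r = 28.6111 × 0.9 = 25.750 m while reacting, then v²/(2a_F) = 818.595 / 9.600 = 85.270 m while braking, for a total of 25.750 + 85.270 = 111.020 m.
Since a_F ≤ a_L and the follower starts braking later, the follower is never slower than the leader, so the closest approach is when both have stopped.
Minimum gap = 111.020 − 60.191 = 50.829 m.

Minimum gap ≈ 51 m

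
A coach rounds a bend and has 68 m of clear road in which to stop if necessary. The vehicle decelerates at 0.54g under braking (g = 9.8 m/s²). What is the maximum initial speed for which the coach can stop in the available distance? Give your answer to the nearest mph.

Maximum speed ≈ 60 mph

a = 0.54 × 9.8 = 5.292 m/s².
v²/(2a) = d ⇒ v = √(2 × 5.292 × 68) = √719.71 = 26.8274 m/s.
26.8274 m/s ÷ 0.44704 = 60.011 mph.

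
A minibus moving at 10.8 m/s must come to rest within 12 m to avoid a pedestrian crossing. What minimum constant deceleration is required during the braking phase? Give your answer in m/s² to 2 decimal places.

Required deceleration ≈ 4.86 m/s²

v² = 2a·d ⇒ a = v²/(2d) = 10.8000² / (2 × 12.000) = 116.640 / 24.000 = 4.8600 m/s².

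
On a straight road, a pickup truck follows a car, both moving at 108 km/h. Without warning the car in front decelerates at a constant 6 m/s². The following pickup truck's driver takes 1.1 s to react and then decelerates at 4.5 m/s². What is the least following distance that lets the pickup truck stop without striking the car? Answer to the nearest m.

Minimum gap ≈ 58 m

108 km/h ÷ 3.6 = 30.0000 m/s.
Leader travels v²/(2a_L) = 900.000 / 12.000 = 75.000 m before stopping.
Follower covers v·t_r = 30.0000 × 1.1 = 33.000 m while reacting, then v²/(2a_F) = 900.000 / 9.000 = 100.000 m while braking, for a total of 33.000 + 100.000 = 133.000 m.
Since a_F ≤ a_L and the follower starts braking later, the follower is never slower than the leader, so the closest approach is when both have stopped.
Minimum gap = 133.000 − 75.000 = 58.000 m.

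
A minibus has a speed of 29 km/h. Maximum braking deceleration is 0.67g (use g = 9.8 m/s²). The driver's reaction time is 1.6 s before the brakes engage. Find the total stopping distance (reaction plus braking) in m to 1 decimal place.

29 km/h ÷ 3.6 = 8.0556 m/s.
a = 0.67 × 9.8 = 6.566 m/s².
Reaction distance = v·t_r = 8.0556 × 1.6 = 12.889 m.
Braking distance = v²/(2a) = 8.0556² / (2 × 6.566) = 64.893 / 13.132 = 4.942 m.
Total = 12.889 + 4.942 = 17.831 m.

Total stopping distance ≈ 17.8 m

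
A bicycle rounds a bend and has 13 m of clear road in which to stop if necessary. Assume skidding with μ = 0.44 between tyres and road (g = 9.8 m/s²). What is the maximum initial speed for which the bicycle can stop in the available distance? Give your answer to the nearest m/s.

a = μg = 0.44 × 9.8 = 4.312 m/s².
v²/(2a) = d ⇒ v = √(2 × 4.312 × 13) = √112.11 = 10.5882 m/s.

Maximum speed ≈ 11 m/s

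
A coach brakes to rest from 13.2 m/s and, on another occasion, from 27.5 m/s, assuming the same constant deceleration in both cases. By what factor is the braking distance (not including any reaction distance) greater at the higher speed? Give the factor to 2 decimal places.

Factor ≈ 4.34

Braking distance d = v²/(2a), so with a fixed, d ∝ v².
Factor = (27.5/13.2)² = 2.0833² = 4.3401.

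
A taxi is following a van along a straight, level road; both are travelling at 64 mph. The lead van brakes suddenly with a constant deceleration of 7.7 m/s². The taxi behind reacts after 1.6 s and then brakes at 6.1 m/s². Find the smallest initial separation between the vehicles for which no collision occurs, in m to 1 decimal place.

64 mph × 0.44704 = 28.6106 m/s.
Leader travels v²/(2a_L) = 818.566 / 15.400 = 53.154 m before stopping.
Follower covers v·t_r = 28.6106 × 1.6 = 45.777 m while reacting, then v²/(2a_F) = 818.566 / 12.200 = 67.096 m while braking, for a total of 45.777 + 67.096 = 112.873 m.
Since a_F ≤ a_L and the follower starts braking later, the follower is never slower than the leader, so the closest approach is when both have stopped.
Minimum gap = 112.873 − 53.154 = 59.719 m.

Minimum gap ≈ 59.7 m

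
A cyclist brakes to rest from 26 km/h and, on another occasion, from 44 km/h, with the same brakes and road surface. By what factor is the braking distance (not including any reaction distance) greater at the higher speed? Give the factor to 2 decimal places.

Braking distance d = v²/(2a), so with a fixed, d ∝ v².
Factor = (44/26)² = 1.6923² = 2.8639.

Factor ≈ 2.86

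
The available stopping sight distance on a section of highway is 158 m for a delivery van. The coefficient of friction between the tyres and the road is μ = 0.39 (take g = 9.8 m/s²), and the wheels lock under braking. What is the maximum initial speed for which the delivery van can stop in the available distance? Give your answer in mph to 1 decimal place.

Maximum speed ≈ 77.7 mph

a = μg = 0.39 × 9.8 = 3.822 m/s².
v²/(2a) = d ⇒ v = √(2 × 3.822 × 158) = √1207.75 = 34.7527 m/s.
34.7527 m/s ÷ 0.44704 = 77.740 mph.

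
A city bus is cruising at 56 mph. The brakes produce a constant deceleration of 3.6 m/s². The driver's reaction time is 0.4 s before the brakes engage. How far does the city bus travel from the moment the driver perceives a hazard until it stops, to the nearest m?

Total stopping distance ≈ 97 m

56 mph × 0.44704 = 25.0342 m/s.
Reaction distance = v·t_r = 25.0342 × 0.4 = 10.014 m.
Braking distance = v²/(2a) = 25.0342² / (2 × 3.600) = 626.711 / 7.200 = 87.043 m.
Total = 10.014 + 87.043 = 97.057 m.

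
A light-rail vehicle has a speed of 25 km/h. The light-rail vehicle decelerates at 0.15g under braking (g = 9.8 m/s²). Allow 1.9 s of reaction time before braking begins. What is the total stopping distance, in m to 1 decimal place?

Total stopping distance ≈ 29.6 m

25 km/h ÷ 3.6 = 6.9444 m/s.
a = 0.15 × 9.8 = 1.470 m/s².
Reaction distance = v·t_r = 6.9444 × 1.9 = 13.194 m.
Braking distance = v²/(2a) = 6.9444² / (2 × 1.470) = 48.225 / 2.940 = 16.403 m.
Total = 13.194 + 16.403 = 29.597 m.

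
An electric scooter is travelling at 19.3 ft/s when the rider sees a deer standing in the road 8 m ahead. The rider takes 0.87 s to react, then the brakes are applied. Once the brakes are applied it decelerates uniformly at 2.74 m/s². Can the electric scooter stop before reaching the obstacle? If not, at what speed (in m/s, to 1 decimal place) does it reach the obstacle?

19.3 ft/s × 0.3048 = 5.8826 m/s.
Reaction distance = 5.8826 × 0.87 = 5.118 m.
Braking distance needed to stop: v²/(2a) = 34.605 / 5.480 = 6.315 m, so total needed = 5.118 + 6.315 = 11.433 m > 8 m — it cannot stop.
Distance remaining when braking begins: 8 − 5.118 = 2.882 m.
v² = v₀² − 2a·d = 34.605 − 2 × 2.740 × 2.882 = 18.812 m²/s².
v = √18.812 = 4.337 m/s.

No — it strikes the obstacle at 4.3 m/s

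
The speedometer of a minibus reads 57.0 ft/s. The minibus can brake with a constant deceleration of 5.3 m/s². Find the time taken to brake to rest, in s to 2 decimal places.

57 ft/s × 0.3048 = 17.3736 m/s.
Braking time = v/a = 17.3736 / 5.300 = 3.278 s.

Braking time ≈ 3.28 s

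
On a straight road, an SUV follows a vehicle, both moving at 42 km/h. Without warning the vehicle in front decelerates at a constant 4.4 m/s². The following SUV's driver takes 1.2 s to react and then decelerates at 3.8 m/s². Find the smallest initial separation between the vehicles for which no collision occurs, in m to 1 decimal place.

Minimum gap ≈ 16.4 m

42 km/h ÷ 3.6 = 11.6667 m/s.
Leader travels v²/(2a_L) = 136.112 / 8.800 = 15.467 m before stopping.
Follower covers v·t_r = 11.6667 × 1.2 = 14.000 m while reacting, then v²/(2a_F) = 136.112 / 7.600 = 17.909 m while braking, for a total of 14.000 + 17.909 = 31.909 m.
Since a_F ≤ a_L and the follower starts braking later, the follower is never slower than the leader, so the closest approach is when both have stopped.
Minimum gap = 31.909 − 15.467 = 16.442 m.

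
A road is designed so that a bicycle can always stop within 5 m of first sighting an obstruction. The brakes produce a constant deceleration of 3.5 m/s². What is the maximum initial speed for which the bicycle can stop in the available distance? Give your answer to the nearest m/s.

v²/(2a) = d ⇒ v = √(2 × 3.500 × 5) = √35.00 = 5.9161 m/s.

Maximum speed ≈ 6 m/s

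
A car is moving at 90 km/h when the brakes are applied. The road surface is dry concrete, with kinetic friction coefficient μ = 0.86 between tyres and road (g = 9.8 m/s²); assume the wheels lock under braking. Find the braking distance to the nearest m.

Braking distance ≈ 37 m

90 km/h ÷ 3.6 = 25.0000 m/s.
a = μg = 0.86 × 9.8 = 8.428 m/s².
Braking distance = v²/(2a) = 25.0000² / (2 × 8.428) = 625.000 / 16.856 = 37.079 m.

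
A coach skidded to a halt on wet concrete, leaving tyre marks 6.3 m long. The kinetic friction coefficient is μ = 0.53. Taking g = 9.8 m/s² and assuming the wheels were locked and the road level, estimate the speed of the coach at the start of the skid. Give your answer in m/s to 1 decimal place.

Initial speed ≈ 8.1 m/s

Deceleration a = μg = 0.53 × 9.8 = 5.194 m/s².
v = √(2a·d) = √(2 × 5.194 × 6.3) = √65.444 = 8.0897 m/s.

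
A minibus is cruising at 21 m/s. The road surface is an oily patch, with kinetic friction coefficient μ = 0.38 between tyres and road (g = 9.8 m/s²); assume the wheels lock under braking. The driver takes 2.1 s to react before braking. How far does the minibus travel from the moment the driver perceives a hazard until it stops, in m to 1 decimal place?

a = μg = 0.38 × 9.8 = 3.724 m/s².
Reaction distance = v·t_r = 21.0000 × 2.1 = 44.100 m.
Braking distance = v²/(2a) = 21.0000² / (2 × 3.724) = 441.000 / 7.448 = 59.211 m.
Total = 44.100 + 59.211 = 103.311 m.

Total stopping distance ≈ 103.3 m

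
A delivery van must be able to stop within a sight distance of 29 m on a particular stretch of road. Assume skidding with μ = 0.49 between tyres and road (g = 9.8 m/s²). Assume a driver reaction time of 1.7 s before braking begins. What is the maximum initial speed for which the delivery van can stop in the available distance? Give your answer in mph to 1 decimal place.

a = μg = 0.49 × 9.8 = 4.802 m/s².
Stopping distance: v·t_r + v²/(2a) = 29 with t_r = 1.7 s and a = 4.802 m/s².
So v² + 16.327 v − 278.52 = 0.
Positive root: v = −a·t_r + √((a·t_r)² + 2a·d) = −8.163 + √(66.635 + 278.52) = 10.4153 m/s.
10.4153 m/s ÷ 0.44704 = 23.298 mph.

Maximum speed ≈ 23.3 mph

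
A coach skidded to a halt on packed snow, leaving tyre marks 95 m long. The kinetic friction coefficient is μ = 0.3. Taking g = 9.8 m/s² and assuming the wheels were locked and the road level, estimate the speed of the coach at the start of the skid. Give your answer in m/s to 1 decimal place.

Initial speed ≈ 23.6 m/s

Deceleration a = μg = 0.3 × 9.8 = 2.940 m/s².
v = √(2a·d) = √(2 × 2.940 × 95) = √558.600 = 23.6347 m/s.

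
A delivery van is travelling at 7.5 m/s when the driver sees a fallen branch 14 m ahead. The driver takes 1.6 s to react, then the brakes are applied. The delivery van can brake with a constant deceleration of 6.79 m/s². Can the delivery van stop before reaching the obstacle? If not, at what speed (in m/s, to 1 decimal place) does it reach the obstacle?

Reaction distance = 7.5000 × 1.6 = 12.000 m.
Braking distance needed to stop: v²/(2a) = 56.250 / 13.580 = 4.142 m, so total needed = 12.000 + 4.142 = 16.142 m > 14 m — it cannot stop.
Distance remaining when braking begins: 14 − 12.000 = 2.000 m.
v² = v₀² − 2a·d = 56.250 − 2 × 6.790 × 2.000 = 29.090 m²/s².
v = √29.090 = 5.394 m/s.

No — it strikes the obstacle at 5.4 m/s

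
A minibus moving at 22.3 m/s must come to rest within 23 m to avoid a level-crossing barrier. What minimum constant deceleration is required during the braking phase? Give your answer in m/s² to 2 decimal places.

v² = 2a·d ⇒ a = v²/(2d) = 22.3000² / (2 × 23.000) = 497.290 / 46.000 = 10.8107 m/s².

Required deceleration ≈ 10.81 m/s²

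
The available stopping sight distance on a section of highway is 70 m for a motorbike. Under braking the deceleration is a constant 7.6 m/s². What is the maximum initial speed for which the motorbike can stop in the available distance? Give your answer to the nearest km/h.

Maximum speed ≈ 117 km/h

v²/(2a) = d ⇒ v = √(2 × 7.600 × 70) = √1064.00 = 32.6190 m/s.
32.6190 m/s × 3.6 = 117.428 km/h.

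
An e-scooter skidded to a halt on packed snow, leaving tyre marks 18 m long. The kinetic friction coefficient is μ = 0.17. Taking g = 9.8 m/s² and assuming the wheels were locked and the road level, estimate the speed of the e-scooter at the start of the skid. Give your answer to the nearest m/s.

Deceleration a = μg = 0.17 × 9.8 = 1.666 m/s².
v = √(2a·d) = √(2 × 1.666 × 18) = √59.976 = 7.7444 m/s.

Initial speed ≈ 8 m/s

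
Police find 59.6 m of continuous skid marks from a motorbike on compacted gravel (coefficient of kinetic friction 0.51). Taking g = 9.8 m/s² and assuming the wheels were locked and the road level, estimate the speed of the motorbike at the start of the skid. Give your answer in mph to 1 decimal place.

Initial speed ≈ 54.6 mph

Deceleration a = μg = 0.51 × 9.8 = 4.998 m/s².
v = √(2a·d) = √(2 × 4.998 × 59.6) = √595.762 = 24.4082 m/s.
= 24.4082 ÷ 0.44704 = 54.600 mph.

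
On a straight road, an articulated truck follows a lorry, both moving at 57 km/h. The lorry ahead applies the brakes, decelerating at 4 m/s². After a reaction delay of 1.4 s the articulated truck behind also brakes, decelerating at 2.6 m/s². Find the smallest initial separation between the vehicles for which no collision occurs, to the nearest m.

57 km/h ÷ 3.6 = 15.8333 m/s.
Leader travels v²/(2a_L) = 250.693 / 8.000 = 31.337 m before stopping.
Follower covers v·t_r = 15.8333 × 1.4 = 22.167 m while reacting, then v²/(2a_F) = 250.693 / 5.200 = 48.210 m while braking, for a total of 22.167 + 48.210 = 70.377 m.
Since a_F ≤ a_L and the follower starts braking later, the follower is never slower than the leader, so the closest approach is when both have stopped.
Minimum gap = 70.377 − 31.337 = 39.040 m.

Minimum gap ≈ 39 m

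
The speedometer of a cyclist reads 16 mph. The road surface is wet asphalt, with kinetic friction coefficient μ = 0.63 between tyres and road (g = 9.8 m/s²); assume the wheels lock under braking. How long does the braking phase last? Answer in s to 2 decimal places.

Braking time ≈ 1.16 s

16 mph × 0.44704 = 7.1526 m/s.
a = μg = 0.63 × 9.8 = 6.174 m/s².
Braking time = v/a = 7.1526 / 6.174 = 1.159 s.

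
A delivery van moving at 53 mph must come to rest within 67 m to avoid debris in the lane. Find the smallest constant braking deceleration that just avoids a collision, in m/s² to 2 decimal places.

53 mph × 0.44704 = 23.6931 m/s.
v² = 2a·d ⇒ a = v²/(2d) = 23.6931² / (2 × 67.000) = 561.363 / 134.000 = 4.1893 m/s².

Required deceleration ≈ 4.19 m/s²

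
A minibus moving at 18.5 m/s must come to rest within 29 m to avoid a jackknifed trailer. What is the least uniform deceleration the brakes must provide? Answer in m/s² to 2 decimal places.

v² = 2a·d ⇒ a = v²/(2d) = 18.5000² / (2 × 29.000) = 342.250 / 58.000 = 5.9009 m/s².

Required deceleration ≈ 5.90 m/s²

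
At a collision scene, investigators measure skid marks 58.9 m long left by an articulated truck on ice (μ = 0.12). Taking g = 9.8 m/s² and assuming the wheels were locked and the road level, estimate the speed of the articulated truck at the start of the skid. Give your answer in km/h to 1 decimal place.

Deceleration a = μg = 0.12 × 9.8 = 1.176 m/s².
v = √(2a·d) = √(2 × 1.176 × 58.9) = √138.533 = 11.7700 m/s.
= 11.7700 × 3.6 = 42.372 km/h.

Initial speed ≈ 42.4 km/h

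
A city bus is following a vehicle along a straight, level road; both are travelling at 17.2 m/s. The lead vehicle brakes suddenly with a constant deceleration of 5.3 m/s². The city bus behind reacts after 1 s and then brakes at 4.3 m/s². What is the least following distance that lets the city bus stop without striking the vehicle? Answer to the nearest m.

Minimum gap ≈ 24 m

Leader travels v²/(2a_L) = 295.840 / 10.600 = 27.909 m before stopping.
Follower covers v·t_r = 17.2000 × 1 = 17.200 m while reacting, then v²/(2a_F) = 295.840 / 8.600 = 34.400 m while braking, for a total of 17.200 + 34.400 = 51.600 m.
Since a_F ≤ a_L and the follower starts braking later, the follower is never slower than the leader, so the closest approach is when both have stopped.
Minimum gap = 51.600 − 27.909 = 23.691 m.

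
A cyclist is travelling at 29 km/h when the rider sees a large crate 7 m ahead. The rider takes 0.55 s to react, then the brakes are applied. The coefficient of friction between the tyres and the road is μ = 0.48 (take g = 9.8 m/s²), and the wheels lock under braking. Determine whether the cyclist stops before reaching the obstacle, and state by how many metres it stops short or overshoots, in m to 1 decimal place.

29 km/h ÷ 3.6 = 8.0556 m/s.
a = μg = 0.48 × 9.8 = 4.704 m/s².
Reaction distance = 8.0556 × 0.55 = 4.431 m.
Braking distance = v²/(2a) = 64.893 / 9.408 = 6.898 m.
Total stopping distance = 4.431 + 6.898 = 11.329 m, vs 7 m available — it cannot stop in time and overshoots by 11.329 − 7 = 4.329 m.

No — it overshoots by 4.3 m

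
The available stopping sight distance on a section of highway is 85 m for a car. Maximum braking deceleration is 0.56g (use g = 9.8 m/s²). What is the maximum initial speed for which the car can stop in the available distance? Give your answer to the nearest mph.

a = 0.56 × 9.8 = 5.488 m/s².
v²/(2a) = d ⇒ v = √(2 × 5.488 × 85) = √932.96 = 30.5444 m/s.
30.5444 m/s ÷ 0.44704 = 68.326 mph.

Maximum speed ≈ 68 mph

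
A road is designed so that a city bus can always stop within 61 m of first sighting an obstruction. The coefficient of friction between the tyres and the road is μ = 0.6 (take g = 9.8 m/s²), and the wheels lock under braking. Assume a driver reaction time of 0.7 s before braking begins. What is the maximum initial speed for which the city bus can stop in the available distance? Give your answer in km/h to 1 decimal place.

Maximum speed ≈ 82.7 km/h

a = μg = 0.6 × 9.8 = 5.880 m/s².
Stopping distance: v·t_r + v²/(2a) = 61 with t_r = 0.7 s and a = 5.880 m/s².
So v² + 8.232 v − 717.36 = 0.
Positive root: v = −a·t_r + √((a·t_r)² + 2a·d) = −4.116 + √(16.941 + 717.36) = 22.9820 m/s.
22.9820 m/s × 3.6 = 82.735 km/h.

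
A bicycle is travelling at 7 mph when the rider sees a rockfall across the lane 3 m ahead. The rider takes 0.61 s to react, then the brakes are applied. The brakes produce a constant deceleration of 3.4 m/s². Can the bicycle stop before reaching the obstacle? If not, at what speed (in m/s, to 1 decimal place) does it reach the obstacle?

7 mph × 0.44704 = 3.1293 m/s.
Reaction distance = 3.1293 × 0.61 = 1.909 m.
Braking distance needed to stop: v²/(2a) = 9.793 / 6.800 = 1.440 m, so total needed = 1.909 + 1.440 = 3.349 m > 3 m — it cannot stop.
Distance remaining when braking begins: 3 − 1.909 = 1.091 m.
v² = v₀² − 2a·d = 9.793 − 2 × 3.400 × 1.091 = 2.374 m²/s².
v = √2.374 = 1.541 m/s.

No — it strikes the obstacle at 1.5 m/s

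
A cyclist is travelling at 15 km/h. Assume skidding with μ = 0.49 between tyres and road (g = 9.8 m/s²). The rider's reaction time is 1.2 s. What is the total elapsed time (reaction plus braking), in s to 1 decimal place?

15 km/h ÷ 3.6 = 4.1667 m/s.
a = μg = 0.49 × 9.8 = 4.802 m/s².
Braking time = v/a = 4.1667 / 4.802 = 0.868 s.
Total = 1.2 + 0.868 = 2.068 s.

Total time ≈ 2.1 s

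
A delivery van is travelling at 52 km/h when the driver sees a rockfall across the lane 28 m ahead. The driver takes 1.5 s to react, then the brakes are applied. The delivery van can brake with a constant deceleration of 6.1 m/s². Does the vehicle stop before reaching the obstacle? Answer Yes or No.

No

52 km/h ÷ 3.6 = 14.4444 m/s.
Reaction distance = 14.4444 × 1.5 = 21.667 m.
Braking distance = v²/(2a) = 208.641 / 12.200 = 17.102 m.
Total stopping distance = 21.667 + 17.102 = 38.769 m, vs 28 m available — it cannot stop in time and overshoots by 38.769 − 28 = 10.769 m.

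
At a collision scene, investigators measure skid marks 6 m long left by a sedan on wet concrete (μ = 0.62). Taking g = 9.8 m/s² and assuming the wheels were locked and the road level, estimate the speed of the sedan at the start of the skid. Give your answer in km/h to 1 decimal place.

Deceleration a = μg = 0.62 × 9.8 = 6.076 m/s².
v = √(2a·d) = √(2 × 6.076 × 6) = √72.912 = 8.5389 m/s.
= 8.5389 × 3.6 = 30.740 km/h.

Initial speed ≈ 30.7 km/h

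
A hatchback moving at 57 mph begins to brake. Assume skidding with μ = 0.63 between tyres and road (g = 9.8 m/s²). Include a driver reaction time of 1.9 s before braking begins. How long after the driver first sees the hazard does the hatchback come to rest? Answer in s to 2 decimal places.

Total time ≈ 6.03 s

57 mph × 0.44704 = 25.4813 m/s.
a = μg = 0.63 × 9.8 = 6.174 m/s².
Braking time = v/a = 25.4813 / 6.174 = 4.127 s.
Total = 1.9 + 4.127 = 6.027 s.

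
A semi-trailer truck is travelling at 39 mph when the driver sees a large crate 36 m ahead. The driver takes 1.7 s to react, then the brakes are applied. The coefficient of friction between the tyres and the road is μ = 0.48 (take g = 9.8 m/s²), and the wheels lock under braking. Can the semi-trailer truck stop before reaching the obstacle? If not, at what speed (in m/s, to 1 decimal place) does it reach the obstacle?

39 mph × 0.44704 = 17.4346 m/s.
a = μg = 0.48 × 9.8 = 4.704 m/s².
Reaction distance = 17.4346 × 1.7 = 29.639 m.
Braking distance needed to stop: v²/(2a) = 303.965 / 9.408 = 32.309 m, so total needed = 29.639 + 32.309 = 61.948 m > 36 m — it cannot stop.
Distance remaining when braking begins: 36 − 29.639 = 6.361 m.
v² = v₀² − 2a·d = 303.965 − 2 × 4.704 × 6.361 = 244.121 m²/s².
v = √244.121 = 15.624 m/s.

No — it strikes the obstacle at 15.6 m/s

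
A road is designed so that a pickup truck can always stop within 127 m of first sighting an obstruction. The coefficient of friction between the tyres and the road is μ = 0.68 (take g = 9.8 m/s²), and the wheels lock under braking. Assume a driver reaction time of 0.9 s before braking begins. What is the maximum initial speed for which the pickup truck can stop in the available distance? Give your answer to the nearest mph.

Maximum speed ≈ 80 mph

a = μg = 0.68 × 9.8 = 6.664 m/s².
Stopping distance: v·t_r + v²/(2a) = 127 with t_r = 0.9 s and a = 6.664 m/s².
So v² + 11.995 v − 1692.66 = 0.
Positive root: v = −a·t_r + √((a·t_r)² + 2a·d) = −5.998 + √(35.976 + 1692.66) = 35.5789 m/s.
35.5789 m/s ÷ 0.44704 = 79.588 mph.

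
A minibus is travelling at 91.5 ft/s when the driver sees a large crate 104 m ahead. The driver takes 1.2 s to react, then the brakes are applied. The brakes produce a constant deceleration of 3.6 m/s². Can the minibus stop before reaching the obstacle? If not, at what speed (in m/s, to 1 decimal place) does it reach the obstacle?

91.5 ft/s × 0.3048 = 27.8892 m/s.
Reaction distance = 27.8892 × 1.2 = 33.467 m.
Braking distance needed to stop: v²/(2a) = 777.807 / 7.200 = 108.029 m, so total needed = 33.467 + 108.029 = 141.496 m > 104 m — it cannot stop.
Distance remaining when braking begins: 104 − 33.467 = 70.533 m.
v² = v₀² − 2a·d = 777.807 − 2 × 3.600 × 70.533 = 269.969 m²/s².
v = √269.969 = 16.431 m/s.

No — it strikes the obstacle at 16.4 m/s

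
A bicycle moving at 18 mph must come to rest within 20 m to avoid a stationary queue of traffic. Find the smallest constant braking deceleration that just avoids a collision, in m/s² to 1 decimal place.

Required deceleration ≈ 1.6 m/s²

18 mph × 0.44704 = 8.0467 m/s.
v² = 2a·d ⇒ a = v²/(2d) = 8.0467² / (2 × 20.000) = 64.749 / 40.000 = 1.6187 m/s².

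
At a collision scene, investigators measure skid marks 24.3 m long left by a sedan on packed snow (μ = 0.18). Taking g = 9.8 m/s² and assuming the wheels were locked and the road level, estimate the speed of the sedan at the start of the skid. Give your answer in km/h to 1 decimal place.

Deceleration a = μg = 0.18 × 9.8 = 1.764 m/s².
v = √(2a·d) = √(2 × 1.764 × 24.3) = √85.730 = 9.2590 m/s.
= 9.2590 × 3.6 = 33.332 km/h.

Initial speed ≈ 33.3 km/h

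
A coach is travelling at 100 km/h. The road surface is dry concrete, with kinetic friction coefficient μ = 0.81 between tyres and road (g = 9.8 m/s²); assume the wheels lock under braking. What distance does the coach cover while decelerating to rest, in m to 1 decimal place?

Braking distance ≈ 48.6 m

100 km/h ÷ 3.6 = 27.7778 m/s.
a = μg = 0.81 × 9.8 = 7.938 m/s².
Braking distance = v²/(2a) = 27.7778² / (2 × 7.938) = 771.606 / 15.876 = 48.602 m.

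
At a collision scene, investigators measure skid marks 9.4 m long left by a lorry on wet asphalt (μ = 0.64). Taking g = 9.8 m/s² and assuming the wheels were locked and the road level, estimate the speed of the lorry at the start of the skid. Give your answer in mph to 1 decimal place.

Deceleration a = μg = 0.64 × 9.8 = 6.272 m/s².
v = √(2a·d) = √(2 × 6.272 × 9.4) = √117.914 = 10.8588 m/s.
= 10.8588 ÷ 0.44704 = 24.290 mph.

Initial speed ≈ 24.3 mph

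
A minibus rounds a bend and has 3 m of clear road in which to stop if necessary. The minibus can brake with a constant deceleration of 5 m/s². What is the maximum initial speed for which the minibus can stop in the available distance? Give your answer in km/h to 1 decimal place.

v²/(2a) = d ⇒ v = √(2 × 5.000 × 3) = √30.00 = 5.4772 m/s.
5.4772 m/s × 3.6 = 19.718 km/h.

Maximum speed ≈ 19.7 km/h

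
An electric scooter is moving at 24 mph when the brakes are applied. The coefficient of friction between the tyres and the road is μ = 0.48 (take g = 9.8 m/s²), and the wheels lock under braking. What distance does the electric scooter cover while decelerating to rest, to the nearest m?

Braking distance ≈ 12 m

24 mph × 0.44704 = 10.7290 m/s.
a = μg = 0.48 × 9.8 = 4.704 m/s².
Braking distance = v²/(2a) = 10.7290² / (2 × 4.704) = 115.111 / 9.408 = 12.235 m.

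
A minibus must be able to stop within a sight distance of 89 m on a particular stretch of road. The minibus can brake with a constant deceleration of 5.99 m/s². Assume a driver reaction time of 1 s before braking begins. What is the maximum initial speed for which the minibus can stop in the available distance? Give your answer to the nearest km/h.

Maximum speed ≈ 98 km/h

Stopping distance: v·t_r + v²/(2a) = 89 with t_r = 1 s and a = 5.990 m/s².
So v² + 11.980 v − 1066.22 = 0.
Positive root: v = −a·t_r + √((a·t_r)² + 2a·d) = −5.990 + √(35.880 + 1066.22) = 27.2079 m/s.
27.2079 m/s × 3.6 = 97.948 km/h.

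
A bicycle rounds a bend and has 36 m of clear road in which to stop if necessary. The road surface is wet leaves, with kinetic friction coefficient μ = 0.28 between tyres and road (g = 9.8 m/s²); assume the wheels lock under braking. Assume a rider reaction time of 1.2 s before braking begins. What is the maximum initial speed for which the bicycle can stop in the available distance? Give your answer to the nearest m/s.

Maximum speed ≈ 11 m/s

a = μg = 0.28 × 9.8 = 2.744 m/s².
Stopping distance: v·t_r + v²/(2a) = 36 with t_r = 1.2 s and a = 2.744 m/s².
So v² + 6.586 v − 197.57 = 0.
Positive root: v = −a·t_r + √((a·t_r)² + 2a·d) = −3.293 + √(10.844 + 197.57) = 11.1436 m/s.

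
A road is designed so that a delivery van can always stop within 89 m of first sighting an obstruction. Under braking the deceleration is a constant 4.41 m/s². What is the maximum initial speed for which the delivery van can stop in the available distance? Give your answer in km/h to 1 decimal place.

Maximum speed ≈ 100.9 km/h

v²/(2a) = d ⇒ v = √(2 × 4.410 × 89) = √784.98 = 28.0175 m/s.
28.0175 m/s × 3.6 = 100.863 km/h.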